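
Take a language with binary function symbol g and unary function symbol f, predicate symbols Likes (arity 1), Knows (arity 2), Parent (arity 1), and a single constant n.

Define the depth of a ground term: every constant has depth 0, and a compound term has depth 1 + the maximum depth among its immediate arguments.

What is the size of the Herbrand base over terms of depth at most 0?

First count ground terms of depth ≤ 0.
Let N_k count ground terms of depth at most k. Each non-constant term of depth ≤ k is some function symbol applied to depth-≤(k−1) arguments, giving N_k = 1 + N_{k-1}^2 + N_{k-1}.
N_0 = 1
Explicitly: n.
So |H| = 1.
Each predicate of arity r yields |H|^r ground atoms (one per choice of an r-tuple from H):
  Likes: 1;  Knows: 1^2 = 1;  Parent: 1
Total ground atoms: 1 + 1 + 1 = 3.

3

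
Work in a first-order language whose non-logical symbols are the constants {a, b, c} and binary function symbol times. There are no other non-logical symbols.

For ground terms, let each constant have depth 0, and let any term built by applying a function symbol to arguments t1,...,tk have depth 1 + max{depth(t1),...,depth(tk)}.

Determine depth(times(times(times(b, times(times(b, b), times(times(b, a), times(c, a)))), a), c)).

6

depth(times(b, b)) = 1 + max(0, 0) = 1
depth(times(b, a)) = 1 + max(0, 0) = 1
depth(times(c, a)) = 1 + max(0, 0) = 1
depth(times(times(b, a), times(c, a))) = 1 + max(1, 1) = 2
depth(times(times(b, b), times(times(b, a), times(c, a)))) = 1 + max(1, 2) = 3
depth(times(b, times(times(b, b), times(times(b, a), times(c, a))))) = 1 + max(0, 3) = 4
depth(times(times(b, times(times(b, b), times(times(b, a), times(c, a)))), a)) = 1 + max(4, 0) = 5
depth(times(times(times(b, times(times(b, b), times(times(b, a), times(c, a)))), a), c)) = 1 + max(5, 0) = 6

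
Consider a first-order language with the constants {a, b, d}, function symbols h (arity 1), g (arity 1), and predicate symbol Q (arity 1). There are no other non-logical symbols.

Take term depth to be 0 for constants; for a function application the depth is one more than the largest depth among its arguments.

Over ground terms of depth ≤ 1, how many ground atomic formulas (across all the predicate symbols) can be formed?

First count ground terms of depth ≤ 1.
Write N_k for the number of ground terms of depth ≤ k. A term of depth ≤ k is either a constant or a function symbol applied to arguments of depth ≤ k−1, so N_k = 3 + N_{k-1} + N_{k-1}.
N_0 = 3
N_1 = 3 + 3 + 3 = 9
Explicitly: a, b, d, h(a), h(b), h(d), g(a), g(b), g(d).
So |H| = 9.
A ground atom is a predicate applied to a tuple of terms from H, so the count is the sum over predicates of |H|^arity:
  Q: 9
Total ground atoms: 9.

9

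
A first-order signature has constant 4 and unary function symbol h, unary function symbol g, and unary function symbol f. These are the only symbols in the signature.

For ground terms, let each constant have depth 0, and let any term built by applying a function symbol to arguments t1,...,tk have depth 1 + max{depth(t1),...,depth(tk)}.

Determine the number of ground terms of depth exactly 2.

9

Let N_k count ground terms of depth at most k. Each non-constant term of depth ≤ k is some function symbol applied to depth-≤(k−1) arguments, giving N_k = 1 + N_{k-1} + N_{k-1} + N_{k-1}.
N_0 = 1
N_1 = 1 + 1 + 1 + 1 = 4
N_2 = 1 + 4 + 4 + 4 = 13
Terms of depth exactly 2: N_2 − N_1 = 13 − 4 = 9.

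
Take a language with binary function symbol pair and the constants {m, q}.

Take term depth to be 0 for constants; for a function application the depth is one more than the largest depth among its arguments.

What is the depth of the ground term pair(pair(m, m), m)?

2

depth(pair(m, m)) = 1 + max(0, 0) = 1
depth(pair(pair(m, m), m)) = 1 + max(1, 0) = 2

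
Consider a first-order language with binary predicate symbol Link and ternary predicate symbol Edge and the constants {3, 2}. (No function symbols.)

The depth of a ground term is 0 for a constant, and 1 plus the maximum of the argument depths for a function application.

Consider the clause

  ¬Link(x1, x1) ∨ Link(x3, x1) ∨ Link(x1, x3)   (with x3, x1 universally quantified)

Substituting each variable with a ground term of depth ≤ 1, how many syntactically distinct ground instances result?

4

Ground terms of depth ≤ 1:
  With no function symbols every ground term is a constant, so there are exactly 2 ground terms at every depth bound.
  N_0 = 2
  N_1 = 2
  Explicitly: 3, 2.
So there are 2 ground terms available for substitution.
The clause has 2 distinct variables (x3, x1), each appearing in the body. In the free term algebra distinct substitutions yield syntactically distinct ground instances.
Number of ground instances = 2^2 = 4.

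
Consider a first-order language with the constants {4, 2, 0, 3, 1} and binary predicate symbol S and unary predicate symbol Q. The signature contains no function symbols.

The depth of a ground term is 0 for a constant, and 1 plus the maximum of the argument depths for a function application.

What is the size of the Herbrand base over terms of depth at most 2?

30

First count ground terms of depth ≤ 2.
With no function symbols every ground term is a constant, so there are exactly 5 ground terms at every depth bound.
N_0 = 5
N_1 = 5
N_2 = 5
Explicitly: 4, 2, 0, 3, 1.
So |H| = 5.
A ground atom is a predicate applied to a tuple of terms from H, so the count is the sum over predicates of |H|^arity:
  S: 5^2 = 25;  Q: 5
Total ground atoms: 25 + 5 = 30.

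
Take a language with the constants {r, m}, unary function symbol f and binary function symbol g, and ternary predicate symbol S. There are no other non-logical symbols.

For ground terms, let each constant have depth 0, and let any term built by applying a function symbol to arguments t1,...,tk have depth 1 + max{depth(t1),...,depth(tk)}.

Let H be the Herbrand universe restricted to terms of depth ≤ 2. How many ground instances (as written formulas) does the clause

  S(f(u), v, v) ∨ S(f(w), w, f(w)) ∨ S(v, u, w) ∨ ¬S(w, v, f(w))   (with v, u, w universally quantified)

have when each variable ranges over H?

405224

Ground terms of depth ≤ 2:
  Count level by level. With function symbols f/1, g/2, the terms of depth ≤ k are the 2 constants together with each function applied to depth-≤(k−1) tuples, so N_k = 2 + N_{k-1} + N_{k-1}^2.
  N_0 = 2
  N_1 = 2 + 2 + 2^2 = 8
  N_2 = 2 + 8 + 8^2 = 74
So there are 74 ground terms available for substitution.
Each of v, u, w ranges independently over the available ground terms, and distinct assignments produce distinct instances.
Number of ground instances = 74^3 = 405224.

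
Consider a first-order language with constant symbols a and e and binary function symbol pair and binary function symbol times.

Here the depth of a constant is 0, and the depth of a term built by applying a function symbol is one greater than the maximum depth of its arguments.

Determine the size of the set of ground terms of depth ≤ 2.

Let N_k = |{terms of depth ≤ k}|. Then N_0 = 2 and N_k = 2 + N_{k-1}^2 + N_{k-1}^2 for k ≥ 1 (one summand per function symbol, arity giving the exponent).
N_0 = 2
N_1 = 2 + 2^2 + 2^2 = 10
N_2 = 2 + 10^2 + 10^2 = 202

202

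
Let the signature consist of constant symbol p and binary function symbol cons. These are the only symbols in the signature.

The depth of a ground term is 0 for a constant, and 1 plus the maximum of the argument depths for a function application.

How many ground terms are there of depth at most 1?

2

If N_k denotes the number of depth-≤k ground terms, the 1 constant gives N_0 = 1, and each function symbol of arity r contributes N_{k-1}^r new terms at level k: N_k = 1 + N_{k-1}^2.
N_0 = 1
N_1 = 1 + 1^2 = 2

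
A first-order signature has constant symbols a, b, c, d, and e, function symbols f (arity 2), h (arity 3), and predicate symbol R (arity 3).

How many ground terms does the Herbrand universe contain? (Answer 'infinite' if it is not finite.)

infinite

The signature has at least one function symbol (f, arity 2) and at least one constant (a).
Iterating f gives infinitely many distinct ground terms: a, f(a, a), f(f(a, a), f(a, a)), ...
So the Herbrand universe is infinite.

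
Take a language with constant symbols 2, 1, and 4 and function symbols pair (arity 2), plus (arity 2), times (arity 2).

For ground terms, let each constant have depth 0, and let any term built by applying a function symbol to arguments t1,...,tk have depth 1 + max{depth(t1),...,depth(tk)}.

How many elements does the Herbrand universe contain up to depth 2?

If N_k denotes the number of depth-≤k ground terms, the 3 constants give N_0 = 3, and each function symbol of arity r contributes N_{k-1}^r new terms at level k: N_k = 3 + N_{k-1}^2 + N_{k-1}^2 + N_{k-1}^2.
N_0 = 3
N_1 = 3 + 3^2 + 3^2 + 3^2 = 30
N_2 = 3 + 30^2 + 30^2 + 30^2 = 2703

2703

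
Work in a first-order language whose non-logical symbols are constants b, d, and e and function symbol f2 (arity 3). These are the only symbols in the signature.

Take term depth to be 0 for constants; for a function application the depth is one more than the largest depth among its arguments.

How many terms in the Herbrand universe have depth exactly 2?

26973

Let N_k count ground terms of depth at most k. Each non-constant term of depth ≤ k is some function symbol applied to depth-≤(k−1) arguments, giving N_k = 3 + N_{k-1}^3.
N_0 = 3
N_1 = 3 + 3^3 = 30
N_2 = 3 + 30^3 = 27003
Terms of depth exactly 2: N_2 − N_1 = 27003 − 30 = 26973.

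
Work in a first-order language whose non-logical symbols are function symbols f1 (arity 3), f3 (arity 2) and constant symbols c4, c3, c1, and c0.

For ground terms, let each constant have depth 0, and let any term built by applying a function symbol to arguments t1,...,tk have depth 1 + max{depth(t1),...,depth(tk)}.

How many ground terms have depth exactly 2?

599680

Let N_k count ground terms of depth at most k. Each non-constant term of depth ≤ k is some function symbol applied to depth-≤(k−1) arguments, giving N_k = 4 + N_{k-1}^3 + N_{k-1}^2.
N_0 = 4
N_1 = 4 + 4^3 + 4^2 = 84
N_2 = 4 + 84^3 + 84^2 = 599764
Terms of depth exactly 2: N_2 − N_1 = 599764 − 84 = 599680.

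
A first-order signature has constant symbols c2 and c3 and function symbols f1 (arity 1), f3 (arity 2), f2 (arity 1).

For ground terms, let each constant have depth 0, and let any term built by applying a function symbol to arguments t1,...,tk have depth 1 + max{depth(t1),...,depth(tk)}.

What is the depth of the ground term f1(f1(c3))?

depth(f1(c3)) = 1 + depth(c3) = 1 + 0 = 1
depth(f1(f1(c3))) = 1 + depth(f1(c3)) = 1 + 1 = 2

2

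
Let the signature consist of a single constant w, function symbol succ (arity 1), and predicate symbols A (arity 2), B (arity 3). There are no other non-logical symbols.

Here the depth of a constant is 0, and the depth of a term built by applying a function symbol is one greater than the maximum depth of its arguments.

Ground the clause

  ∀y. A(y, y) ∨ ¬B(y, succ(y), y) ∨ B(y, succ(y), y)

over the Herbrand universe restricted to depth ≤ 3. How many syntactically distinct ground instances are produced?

Ground terms of depth ≤ 3:
  Count level by level. With function symbols succ/1, the terms of depth ≤ k are the 1 constant together with each function applied to depth-≤(k−1) tuples, so N_k = 1 + N_{k-1}.
  N_0 = 1
  N_1 = 1 + 1 = 2
  N_2 = 1 + 2 = 3
  N_3 = 1 + 3 = 4
  Explicitly: w, succ(w), succ(succ(w)), succ(succ(succ(w))).
So there are 4 ground terms available for substitution.
The variable y ranges independently over the available ground terms, and distinct assignments produce distinct instances.
Number of ground instances = 4.

4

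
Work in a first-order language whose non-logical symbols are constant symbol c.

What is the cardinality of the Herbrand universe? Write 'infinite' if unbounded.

1

There are no function symbols, so the only ground term is the single constant.
The Herbrand universe is {c}, finite with 1 element.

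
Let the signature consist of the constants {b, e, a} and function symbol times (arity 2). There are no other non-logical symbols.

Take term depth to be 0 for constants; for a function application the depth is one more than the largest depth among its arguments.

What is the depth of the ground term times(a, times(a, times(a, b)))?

3

depth(times(a, b)) = 1 + max(0, 0) = 1
depth(times(a, times(a, b))) = 1 + max(0, 1) = 2
depth(times(a, times(a, times(a, b)))) = 1 + max(0, 2) = 3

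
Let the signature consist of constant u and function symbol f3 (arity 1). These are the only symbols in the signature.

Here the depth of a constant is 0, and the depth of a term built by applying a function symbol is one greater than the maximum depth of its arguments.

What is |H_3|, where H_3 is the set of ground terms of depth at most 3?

4

Count level by level. With function symbols f3/1, the terms of depth ≤ k are the 1 constant together with each function applied to depth-≤(k−1) tuples, so N_k = 1 + N_{k-1}.
N_0 = 1
N_1 = 1 + 1 = 2
N_2 = 1 + 2 = 3
N_3 = 1 + 3 = 4
Explicitly: u, f3(u), f3(f3(u)), f3(f3(f3(u))).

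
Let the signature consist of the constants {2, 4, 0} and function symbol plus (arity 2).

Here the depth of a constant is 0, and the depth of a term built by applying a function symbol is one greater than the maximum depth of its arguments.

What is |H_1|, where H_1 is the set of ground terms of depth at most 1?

Let N_k count ground terms of depth at most k. Each non-constant term of depth ≤ k is some function symbol applied to depth-≤(k−1) arguments, giving N_k = 3 + N_{k-1}^2.
N_0 = 3
N_1 = 3 + 3^2 = 12

12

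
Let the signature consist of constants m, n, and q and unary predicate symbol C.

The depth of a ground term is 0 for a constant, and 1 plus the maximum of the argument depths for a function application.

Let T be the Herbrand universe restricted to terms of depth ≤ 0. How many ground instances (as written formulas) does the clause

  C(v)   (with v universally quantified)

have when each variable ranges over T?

Ground terms of depth ≤ 0:
  With no function symbols every ground term is a constant, so there are exactly 3 ground terms at every depth bound.
  N_0 = 3
  Explicitly: m, n, q.
So there are 3 ground terms available for substitution.
The variable v ranges independently over the available ground terms, and distinct assignments produce distinct instances.
Number of ground instances = 3.

3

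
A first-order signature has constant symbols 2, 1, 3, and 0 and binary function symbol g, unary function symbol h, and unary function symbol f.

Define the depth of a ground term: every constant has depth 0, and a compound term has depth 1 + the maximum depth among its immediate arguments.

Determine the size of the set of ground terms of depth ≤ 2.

If N_k denotes the number of depth-≤k ground terms, the 4 constants give N_0 = 4, and each function symbol of arity r contributes N_{k-1}^r new terms at level k: N_k = 4 + N_{k-1}^2 + N_{k-1} + N_{k-1}.
N_0 = 4
N_1 = 4 + 4^2 + 4 + 4 = 28
N_2 = 4 + 28^2 + 28 + 28 = 844

844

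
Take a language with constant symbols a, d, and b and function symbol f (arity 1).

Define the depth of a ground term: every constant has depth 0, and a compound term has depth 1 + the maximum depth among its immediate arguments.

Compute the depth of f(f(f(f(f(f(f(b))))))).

7

depth(f(b)) = 1 + depth(b) = 1 + 0 = 1
depth(f(f(b))) = 1 + depth(f(b)) = 1 + 1 = 2
depth(f(f(f(b)))) = 1 + depth(f(f(b))) = 1 + 2 = 3
depth(f(f(f(f(b))))) = 1 + depth(f(f(f(b)))) = 1 + 3 = 4
depth(f(f(f(f(f(b)))))) = 1 + depth(f(f(f(f(b))))) = 1 + 4 = 5
depth(f(f(f(f(f(f(b))))))) = 1 + depth(f(f(f(f(f(b)))))) = 1 + 5 = 6
depth(f(f(f(f(f(f(f(b)))))))) = 1 + depth(f(f(f(f(f(f(b))))))) = 1 + 6 = 7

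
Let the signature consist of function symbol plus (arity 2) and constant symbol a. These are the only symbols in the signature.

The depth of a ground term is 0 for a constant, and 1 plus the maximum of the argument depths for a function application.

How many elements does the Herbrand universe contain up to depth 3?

Let N_k count ground terms of depth at most k. Each non-constant term of depth ≤ k is some function symbol applied to depth-≤(k−1) arguments, giving N_k = 1 + N_{k-1}^2.
N_0 = 1
N_1 = 1 + 1^2 = 2
N_2 = 1 + 2^2 = 5
N_3 = 1 + 5^2 = 26

26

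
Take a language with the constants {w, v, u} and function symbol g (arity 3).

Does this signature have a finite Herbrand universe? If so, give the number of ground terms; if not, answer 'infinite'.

infinite

The signature has at least one function symbol (g, arity 3) and at least one constant (w).
Iterating g gives infinitely many distinct ground terms: w, g(w, w, w), g(g(w, w, w), g(w, w, w), g(w, w, w)), ...
So the Herbrand universe is infinite.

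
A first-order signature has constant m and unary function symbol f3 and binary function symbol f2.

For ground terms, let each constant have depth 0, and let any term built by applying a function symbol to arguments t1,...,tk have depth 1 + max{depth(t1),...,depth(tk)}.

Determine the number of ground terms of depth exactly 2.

Let N_k = |{terms of depth ≤ k}|. Then N_0 = 1 and N_k = 1 + N_{k-1} + N_{k-1}^2 for k ≥ 1 (one summand per function symbol, arity giving the exponent).
N_0 = 1
N_1 = 1 + 1 + 1^2 = 3
N_2 = 1 + 3 + 3^2 = 13
Terms of depth exactly 2: N_2 − N_1 = 13 − 3 = 10.

10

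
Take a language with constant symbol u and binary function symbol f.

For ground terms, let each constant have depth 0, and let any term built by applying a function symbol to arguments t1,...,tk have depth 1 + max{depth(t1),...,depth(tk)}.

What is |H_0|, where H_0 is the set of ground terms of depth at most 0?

1

If N_k denotes the number of depth-≤k ground terms, the 1 constant gives N_0 = 1, and each function symbol of arity r contributes N_{k-1}^r new terms at level k: N_k = 1 + N_{k-1}^2.
N_0 = 1
Explicitly: u.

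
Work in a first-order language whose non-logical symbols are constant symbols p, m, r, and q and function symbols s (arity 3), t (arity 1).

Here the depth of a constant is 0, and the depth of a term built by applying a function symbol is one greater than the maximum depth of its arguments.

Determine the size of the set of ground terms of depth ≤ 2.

Count level by level. With function symbols s/3, t/1, the terms of depth ≤ k are the 4 constants together with each function applied to depth-≤(k−1) tuples, so N_k = 4 + N_{k-1}^3 + N_{k-1}.
N_0 = 4
N_1 = 4 + 4^3 + 4 = 72
N_2 = 4 + 72^3 + 72 = 373324

373324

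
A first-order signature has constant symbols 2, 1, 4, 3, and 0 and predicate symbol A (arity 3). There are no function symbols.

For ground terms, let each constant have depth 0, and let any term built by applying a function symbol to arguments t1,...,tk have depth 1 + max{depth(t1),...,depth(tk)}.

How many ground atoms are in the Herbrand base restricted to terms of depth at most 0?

125

First count ground terms of depth ≤ 0.
With no function symbols every ground term is a constant, so there are exactly 5 ground terms at every depth bound.
N_0 = 5
So |H| = 5.
For each predicate symbol, the number of ground atoms is |H| raised to its arity; summing:
  A: 5^3 = 125
Total ground atoms: 125.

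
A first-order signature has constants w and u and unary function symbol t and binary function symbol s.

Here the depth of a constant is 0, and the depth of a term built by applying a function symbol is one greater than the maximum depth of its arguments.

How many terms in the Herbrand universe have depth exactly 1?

Let N_k = |{terms of depth ≤ k}|. Then N_0 = 2 and N_k = 2 + N_{k-1} + N_{k-1}^2 for k ≥ 1 (one summand per function symbol, arity giving the exponent).
N_0 = 2
N_1 = 2 + 2 + 2^2 = 8
Terms of depth exactly 1: N_1 − N_0 = 8 − 2 = 6.

6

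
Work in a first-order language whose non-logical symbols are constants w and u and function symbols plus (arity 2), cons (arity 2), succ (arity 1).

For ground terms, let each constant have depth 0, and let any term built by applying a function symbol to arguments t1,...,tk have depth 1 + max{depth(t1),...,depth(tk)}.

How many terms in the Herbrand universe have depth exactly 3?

182410

Write N_k for the number of ground terms of depth ≤ k. A term of depth ≤ k is either a constant or a function symbol applied to arguments of depth ≤ k−1, so N_k = 2 + N_{k-1}^2 + N_{k-1}^2 + N_{k-1}.
N_0 = 2
N_1 = 2 + 2^2 + 2^2 + 2 = 12
N_2 = 2 + 12^2 + 12^2 + 12 = 302
N_3 = 2 + 302^2 + 302^2 + 302 = 182712
Terms of depth exactly 3: N_3 − N_2 = 182712 − 302 = 182410.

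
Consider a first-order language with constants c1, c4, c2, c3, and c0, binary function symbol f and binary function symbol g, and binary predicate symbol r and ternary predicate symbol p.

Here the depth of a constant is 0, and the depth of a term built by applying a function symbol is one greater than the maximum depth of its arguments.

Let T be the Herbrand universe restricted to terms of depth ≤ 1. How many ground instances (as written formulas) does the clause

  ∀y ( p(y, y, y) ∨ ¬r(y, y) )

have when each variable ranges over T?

Ground terms of depth ≤ 1:
  If N_k denotes the number of depth-≤k ground terms, the 5 constants give N_0 = 5, and each function symbol of arity r contributes N_{k-1}^r new terms at level k: N_k = 5 + N_{k-1}^2 + N_{k-1}^2.
  N_0 = 5
  N_1 = 5 + 5^2 + 5^2 = 55
So there are 55 ground terms available for substitution.
The clause has 1 distinct variable (y), which appears in the body. In the free term algebra distinct substitutions yield syntactically distinct ground instances.
Number of ground instances = 55.

55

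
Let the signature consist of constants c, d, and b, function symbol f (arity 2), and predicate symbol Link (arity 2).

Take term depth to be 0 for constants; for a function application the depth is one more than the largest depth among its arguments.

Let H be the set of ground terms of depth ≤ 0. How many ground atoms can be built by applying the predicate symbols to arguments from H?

9

First count ground terms of depth ≤ 0.
Let N_k = |{terms of depth ≤ k}|. Then N_0 = 3 and N_k = 3 + N_{k-1}^2 for k ≥ 1 (one summand per function symbol, arity giving the exponent).
N_0 = 3
Explicitly: c, d, b.
So |H| = 3.
Each predicate of arity r yields |H|^r ground atoms (one per choice of an r-tuple from H):
  Link: 3^2 = 9
Total ground atoms: 9.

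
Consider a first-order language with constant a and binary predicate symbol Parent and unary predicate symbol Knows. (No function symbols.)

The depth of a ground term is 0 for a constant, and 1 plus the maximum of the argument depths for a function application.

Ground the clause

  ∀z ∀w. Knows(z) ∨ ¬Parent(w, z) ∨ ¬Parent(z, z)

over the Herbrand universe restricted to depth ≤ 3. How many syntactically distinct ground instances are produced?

1

Ground terms of depth ≤ 3:
  With no function symbols every ground term is a constant, so there is exactly 1 ground term at every depth bound.
  N_0 = 1
  N_1 = 1
  N_2 = 1
  N_3 = 1
So there is exactly 1 ground term available for substitution.
There are 2 variables to instantiate (z, w), each occurring in at least one literal, so different choices give different ground instances.
Number of ground instances = 1^2 = 1.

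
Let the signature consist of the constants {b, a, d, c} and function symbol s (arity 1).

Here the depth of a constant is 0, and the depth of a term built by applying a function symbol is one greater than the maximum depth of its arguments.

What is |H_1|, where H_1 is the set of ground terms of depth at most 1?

If N_k denotes the number of depth-≤k ground terms, the 4 constants give N_0 = 4, and each function symbol of arity r contributes N_{k-1}^r new terms at level k: N_k = 4 + N_{k-1}.
N_0 = 4
N_1 = 4 + 4 = 8
Explicitly: b, a, d, c, s(b), s(a), s(d), s(c).

8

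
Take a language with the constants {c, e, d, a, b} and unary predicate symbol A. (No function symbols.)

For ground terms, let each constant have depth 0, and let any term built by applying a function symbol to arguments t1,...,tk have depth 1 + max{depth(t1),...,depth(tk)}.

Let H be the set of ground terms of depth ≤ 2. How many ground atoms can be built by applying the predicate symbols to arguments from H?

5

First count ground terms of depth ≤ 2.
With no function symbols every ground term is a constant, so there are exactly 5 ground terms at every depth bound.
N_0 = 5
N_1 = 5
N_2 = 5
Explicitly: c, e, d, a, b.
So |H| = 5.
Each predicate of arity r yields |H|^r ground atoms (one per choice of an r-tuple from H):
  A: 5
Total ground atoms: 5.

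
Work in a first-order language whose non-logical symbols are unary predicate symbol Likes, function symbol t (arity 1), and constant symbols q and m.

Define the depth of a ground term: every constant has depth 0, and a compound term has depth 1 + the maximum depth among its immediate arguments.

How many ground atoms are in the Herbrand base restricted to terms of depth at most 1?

4

First count ground terms of depth ≤ 1.
Write N_k for the number of ground terms of depth ≤ k. A term of depth ≤ k is either a constant or a function symbol applied to arguments of depth ≤ k−1, so N_k = 2 + N_{k-1}.
N_0 = 2
N_1 = 2 + 2 = 4
Explicitly: q, m, t(q), t(m).
So |H| = 4.
Each predicate of arity r yields |H|^r ground atoms (one per choice of an r-tuple from H):
  Likes: 4
Total ground atoms: 4.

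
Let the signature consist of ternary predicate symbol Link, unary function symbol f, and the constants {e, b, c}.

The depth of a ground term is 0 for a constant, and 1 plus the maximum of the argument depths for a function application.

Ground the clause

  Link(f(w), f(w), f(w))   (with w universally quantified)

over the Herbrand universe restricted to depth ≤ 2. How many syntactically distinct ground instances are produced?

9

Ground terms of depth ≤ 2:
  Let N_k = |{terms of depth ≤ k}|. Then N_0 = 3 and N_k = 3 + N_{k-1} for k ≥ 1 (one summand per function symbol, arity giving the exponent).
  N_0 = 3
  N_1 = 3 + 3 = 6
  N_2 = 3 + 6 = 9
So there are 9 ground terms available for substitution.
The body mentions the single quantified variable w; since ground terms form a free algebra, no two substitutions collapse to the same formula.
Number of ground instances = 9.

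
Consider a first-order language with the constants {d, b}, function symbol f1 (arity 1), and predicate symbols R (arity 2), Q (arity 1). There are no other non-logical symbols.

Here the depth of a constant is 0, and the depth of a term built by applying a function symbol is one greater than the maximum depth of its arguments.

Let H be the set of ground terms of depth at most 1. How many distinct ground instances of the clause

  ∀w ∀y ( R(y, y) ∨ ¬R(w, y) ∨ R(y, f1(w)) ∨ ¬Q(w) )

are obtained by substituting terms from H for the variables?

16

Ground terms of depth ≤ 1:
  Write N_k for the number of ground terms of depth ≤ k. A term of depth ≤ k is either a constant or a function symbol applied to arguments of depth ≤ k−1, so N_k = 2 + N_{k-1}.
  N_0 = 2
  N_1 = 2 + 2 = 4
  Explicitly: d, b, f1(d), f1(b).
So there are 4 ground terms available for substitution.
There are 2 variables to instantiate (w, y), each occurring in at least one literal, so different choices give different ground instances.
Number of ground instances = 4^2 = 16.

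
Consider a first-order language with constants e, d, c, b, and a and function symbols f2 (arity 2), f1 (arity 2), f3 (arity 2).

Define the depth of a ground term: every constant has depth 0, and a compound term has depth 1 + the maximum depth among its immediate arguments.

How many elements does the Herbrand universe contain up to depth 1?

Count level by level. With function symbols f2/2, f1/2, f3/2, the terms of depth ≤ k are the 5 constants together with each function applied to depth-≤(k−1) tuples, so N_k = 5 + N_{k-1}^2 + N_{k-1}^2 + N_{k-1}^2.
N_0 = 5
N_1 = 5 + 5^2 + 5^2 + 5^2 = 80

80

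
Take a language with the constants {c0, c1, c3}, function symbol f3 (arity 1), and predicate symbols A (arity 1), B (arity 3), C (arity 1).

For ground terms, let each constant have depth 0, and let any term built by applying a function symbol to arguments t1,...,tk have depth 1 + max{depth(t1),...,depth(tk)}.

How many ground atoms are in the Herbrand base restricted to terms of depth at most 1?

First count ground terms of depth ≤ 1.
Count level by level. With function symbols f3/1, the terms of depth ≤ k are the 3 constants together with each function applied to depth-≤(k−1) tuples, so N_k = 3 + N_{k-1}.
N_0 = 3
N_1 = 3 + 3 = 6
So |H| = 6.
Ground atoms are formed by filling each argument slot of a predicate with a term from H, so an r-ary predicate gives |H|^r atoms:
  A: 6;  B: 6^3 = 216;  C: 6
Total ground atoms: 6 + 216 + 6 = 228.

228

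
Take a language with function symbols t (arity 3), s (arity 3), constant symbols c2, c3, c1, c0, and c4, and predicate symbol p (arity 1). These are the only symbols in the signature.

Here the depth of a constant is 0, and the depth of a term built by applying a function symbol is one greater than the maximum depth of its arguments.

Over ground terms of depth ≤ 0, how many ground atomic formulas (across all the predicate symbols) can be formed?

5

First count ground terms of depth ≤ 0.
Count level by level. With function symbols t/3, s/3, the terms of depth ≤ k are the 5 constants together with each function applied to depth-≤(k−1) tuples, so N_k = 5 + N_{k-1}^3 + N_{k-1}^3.
N_0 = 5
So |H| = 5.
Each predicate of arity r yields |H|^r ground atoms (one per choice of an r-tuple from H):
  p: 5
Total ground atoms: 5.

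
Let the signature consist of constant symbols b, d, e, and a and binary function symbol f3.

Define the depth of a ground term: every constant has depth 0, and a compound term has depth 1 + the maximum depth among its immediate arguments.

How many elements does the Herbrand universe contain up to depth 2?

404

Let N_k = |{terms of depth ≤ k}|. Then N_0 = 4 and N_k = 4 + N_{k-1}^2 for k ≥ 1 (one summand per function symbol, arity giving the exponent).
N_0 = 4
N_1 = 4 + 4^2 = 20
N_2 = 4 + 20^2 = 404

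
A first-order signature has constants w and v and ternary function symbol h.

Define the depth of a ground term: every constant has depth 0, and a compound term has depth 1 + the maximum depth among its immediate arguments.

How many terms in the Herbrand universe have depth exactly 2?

992

Let N_k = |{terms of depth ≤ k}|. Then N_0 = 2 and N_k = 2 + N_{k-1}^3 for k ≥ 1 (one summand per function symbol, arity giving the exponent).
N_0 = 2
N_1 = 2 + 2^3 = 10
N_2 = 2 + 10^3 = 1002
Terms of depth exactly 2: N_2 − N_1 = 1002 − 10 = 992.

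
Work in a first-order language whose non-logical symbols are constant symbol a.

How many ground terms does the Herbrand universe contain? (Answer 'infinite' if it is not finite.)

There are no function symbols, so the only ground term is the single constant.
The Herbrand universe is {a}, finite with 1 element.

1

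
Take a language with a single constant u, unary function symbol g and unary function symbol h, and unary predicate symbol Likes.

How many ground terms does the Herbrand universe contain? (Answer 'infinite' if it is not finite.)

The signature has at least one function symbol (g, arity 1) and at least one constant (u).
Iterating g gives infinitely many distinct ground terms: u, g(u), g(g(u)), ...
So the Herbrand universe is infinite.

infinite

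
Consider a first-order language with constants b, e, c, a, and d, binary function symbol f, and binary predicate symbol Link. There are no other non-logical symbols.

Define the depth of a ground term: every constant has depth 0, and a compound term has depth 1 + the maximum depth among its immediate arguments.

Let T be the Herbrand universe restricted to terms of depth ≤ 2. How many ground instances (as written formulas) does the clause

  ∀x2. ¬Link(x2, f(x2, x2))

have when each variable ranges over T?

Ground terms of depth ≤ 2:
  If N_k denotes the number of depth-≤k ground terms, the 5 constants give N_0 = 5, and each function symbol of arity r contributes N_{k-1}^r new terms at level k: N_k = 5 + N_{k-1}^2.
  N_0 = 5
  N_1 = 5 + 5^2 = 30
  N_2 = 5 + 30^2 = 905
So there are 905 ground terms available for substitution.
The body mentions the single quantified variable x2; since ground terms form a free algebra, no two substitutions collapse to the same formula.
Number of ground instances = 905.

905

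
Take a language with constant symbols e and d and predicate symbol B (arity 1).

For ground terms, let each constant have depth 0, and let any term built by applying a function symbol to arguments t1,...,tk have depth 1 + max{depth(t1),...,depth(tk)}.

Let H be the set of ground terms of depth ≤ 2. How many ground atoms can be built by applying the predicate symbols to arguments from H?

2

First count ground terms of depth ≤ 2.
With no function symbols every ground term is a constant, so there are exactly 2 ground terms at every depth bound.
N_0 = 2
N_1 = 2
N_2 = 2
So |H| = 2.
Ground atoms are formed by filling each argument slot of a predicate with a term from H, so an r-ary predicate gives |H|^r atoms:
  B: 2
Total ground atoms: 2.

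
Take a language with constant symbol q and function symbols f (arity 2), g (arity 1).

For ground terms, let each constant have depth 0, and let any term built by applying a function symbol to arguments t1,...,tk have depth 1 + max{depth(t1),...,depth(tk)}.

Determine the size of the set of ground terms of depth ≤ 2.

If N_k denotes the number of depth-≤k ground terms, the 1 constant gives N_0 = 1, and each function symbol of arity r contributes N_{k-1}^r new terms at level k: N_k = 1 + N_{k-1}^2 + N_{k-1}.
N_0 = 1
N_1 = 1 + 1^2 + 1 = 3
N_2 = 1 + 3^2 + 3 = 13

13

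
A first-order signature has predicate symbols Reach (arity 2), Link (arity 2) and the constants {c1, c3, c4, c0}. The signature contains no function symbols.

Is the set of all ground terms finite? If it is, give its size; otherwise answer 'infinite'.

There are no function symbols, so every ground term is one of the 4 constants.
The Herbrand universe is {c1, c3, c4, c0}, which is finite with 4 elements.

4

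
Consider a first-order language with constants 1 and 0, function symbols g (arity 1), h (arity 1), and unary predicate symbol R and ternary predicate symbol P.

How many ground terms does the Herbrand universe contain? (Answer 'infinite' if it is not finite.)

The signature has at least one function symbol (g, arity 1) and at least one constant (1).
Iterating g gives infinitely many distinct ground terms: 1, g(1), g(g(1)), ...
So the Herbrand universe is infinite.

infinite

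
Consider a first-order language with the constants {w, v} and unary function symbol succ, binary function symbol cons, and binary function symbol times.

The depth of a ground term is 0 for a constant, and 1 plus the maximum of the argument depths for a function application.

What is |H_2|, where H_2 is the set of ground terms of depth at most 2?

Let N_k count ground terms of depth at most k. Each non-constant term of depth ≤ k is some function symbol applied to depth-≤(k−1) arguments, giving N_k = 2 + N_{k-1} + N_{k-1}^2 + N_{k-1}^2.
N_0 = 2
N_1 = 2 + 2 + 2^2 + 2^2 = 12
N_2 = 2 + 12 + 12^2 + 12^2 = 302

302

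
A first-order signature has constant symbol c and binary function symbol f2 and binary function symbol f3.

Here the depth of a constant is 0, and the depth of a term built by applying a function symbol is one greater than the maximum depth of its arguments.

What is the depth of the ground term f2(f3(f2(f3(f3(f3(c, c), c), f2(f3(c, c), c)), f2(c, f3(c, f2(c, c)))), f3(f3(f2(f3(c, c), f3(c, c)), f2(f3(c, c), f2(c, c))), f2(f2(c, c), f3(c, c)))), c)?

6

depth(f3(c, c)) = 1 + max(0, 0) = 1
depth(f3(f3(c, c), c)) = 1 + max(1, 0) = 2
depth(f2(f3(c, c), c)) = 1 + max(1, 0) = 2
depth(f3(f3(f3(c, c), c), f2(f3(c, c), c))) = 1 + max(2, 2) = 3
depth(f2(c, c)) = 1 + max(0, 0) = 1
depth(f3(c, f2(c, c))) = 1 + max(0, 1) = 2
depth(f2(c, f3(c, f2(c, c)))) = 1 + max(0, 2) = 3
depth(f2(f3(f3(f3(c, c), c), f2(f3(c, c), c)), f2(c, f3(c, f2(c, c))))) = 1 + max(3, 3) = 4
depth(f2(f3(c, c), f3(c, c))) = 1 + max(1, 1) = 2
depth(f2(f3(c, c), f2(c, c))) = 1 + max(1, 1) = 2
depth(f3(f2(f3(c, c), f3(c, c)), f2(f3(c, c), f2(c, c)))) = 1 + max(2, 2) = 3
depth(f2(f2(c, c), f3(c, c))) = 1 + max(1, 1) = 2
depth(f3(f3(f2(f3(c, c), f3(c, c)), f2(f3(c, c), f2(c, c))), f2(f2(c, c), f3(c, c)))) = 1 + max(3, 2) = 4
depth(f3(f2(f3(f3(f3(c, c), c), f2(f3(c, c), c)), f2(c, f3(c, f2(c, c)))), f3(f3(f2(f3(c, c), f3(c, c)), f2(f3(c, c), f2(c, c))), f2(f2(c, c), f3(c, c))))) = 1 + max(4, 4) = 5
depth(f2(f3(f2(f3(f3(f3(c, c), c), f2(f3(c, c), c)), f2(c, f3(c, f2(c, c)))), f3(f3(f2(f3(c, c), f3(c, c)), f2(f3(c, c), f2(c, c))), f2(f2(c, c), f3(c, c)))), c)) = 1 + max(5, 0) = 6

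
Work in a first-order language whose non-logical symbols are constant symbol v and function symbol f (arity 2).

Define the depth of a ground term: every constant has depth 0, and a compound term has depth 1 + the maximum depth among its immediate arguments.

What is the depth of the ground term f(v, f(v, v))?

depth(f(v, v)) = 1 + max(0, 0) = 1
depth(f(v, f(v, v))) = 1 + max(0, 1) = 2

2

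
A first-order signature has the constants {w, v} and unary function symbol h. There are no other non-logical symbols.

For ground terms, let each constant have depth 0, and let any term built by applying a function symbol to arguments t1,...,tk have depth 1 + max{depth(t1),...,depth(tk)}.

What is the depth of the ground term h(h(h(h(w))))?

depth(h(w)) = 1 + depth(w) = 1 + 0 = 1
depth(h(h(w))) = 1 + depth(h(w)) = 1 + 1 = 2
depth(h(h(h(w)))) = 1 + depth(h(h(w))) = 1 + 2 = 3
depth(h(h(h(h(w))))) = 1 + depth(h(h(h(w)))) = 1 + 3 = 4

4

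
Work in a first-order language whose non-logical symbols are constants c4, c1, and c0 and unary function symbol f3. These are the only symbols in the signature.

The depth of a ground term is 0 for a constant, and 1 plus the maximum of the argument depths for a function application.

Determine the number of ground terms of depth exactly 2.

Let N_k count ground terms of depth at most k. Each non-constant term of depth ≤ k is some function symbol applied to depth-≤(k−1) arguments, giving N_k = 3 + N_{k-1}.
N_0 = 3
N_1 = 3 + 3 = 6
N_2 = 3 + 6 = 9
Terms of depth exactly 2: N_2 − N_1 = 9 − 6 = 3.

3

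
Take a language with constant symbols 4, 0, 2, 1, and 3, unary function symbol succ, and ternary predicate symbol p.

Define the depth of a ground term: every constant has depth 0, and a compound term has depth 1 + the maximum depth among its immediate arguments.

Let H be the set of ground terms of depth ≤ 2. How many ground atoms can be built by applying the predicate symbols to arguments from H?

First count ground terms of depth ≤ 2.
Let N_k = |{terms of depth ≤ k}|. Then N_0 = 5 and N_k = 5 + N_{k-1} for k ≥ 1 (one summand per function symbol, arity giving the exponent).
N_0 = 5
N_1 = 5 + 5 = 10
N_2 = 5 + 10 = 15
So |H| = 15.
A ground atom is a predicate applied to a tuple of terms from H, so the count is the sum over predicates of |H|^arity:
  p: 15^3 = 3375
Total ground atoms: 3375.

3375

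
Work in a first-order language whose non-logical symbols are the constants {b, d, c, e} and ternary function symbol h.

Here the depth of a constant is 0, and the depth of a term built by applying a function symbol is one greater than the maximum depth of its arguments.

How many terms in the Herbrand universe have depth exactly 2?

314368

If N_k denotes the number of depth-≤k ground terms, the 4 constants give N_0 = 4, and each function symbol of arity r contributes N_{k-1}^r new terms at level k: N_k = 4 + N_{k-1}^3.
N_0 = 4
N_1 = 4 + 4^3 = 68
N_2 = 4 + 68^3 = 314436
Terms of depth exactly 2: N_2 − N_1 = 314436 − 68 = 314368.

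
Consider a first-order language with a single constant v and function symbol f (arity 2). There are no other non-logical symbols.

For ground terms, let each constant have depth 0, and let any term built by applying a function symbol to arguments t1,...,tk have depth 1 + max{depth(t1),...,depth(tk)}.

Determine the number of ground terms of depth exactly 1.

Write N_k for the number of ground terms of depth ≤ k. A term of depth ≤ k is either a constant or a function symbol applied to arguments of depth ≤ k−1, so N_k = 1 + N_{k-1}^2.
N_0 = 1
N_1 = 1 + 1^2 = 2
Terms of depth exactly 1: N_1 − N_0 = 2 − 1 = 1.

1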